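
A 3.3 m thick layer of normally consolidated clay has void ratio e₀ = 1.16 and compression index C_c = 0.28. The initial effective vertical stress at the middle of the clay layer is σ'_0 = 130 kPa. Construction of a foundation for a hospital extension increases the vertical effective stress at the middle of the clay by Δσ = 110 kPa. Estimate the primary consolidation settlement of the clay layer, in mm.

S_c ≈ 114 mm

Final effective stress: σ'_f = σ'_0 + Δσ = 130 + 110 = 240 kPa.
Normally consolidated clay, so the full stress increment lies on the virgin compression line:
S_c = C_c·H/(1+e₀)·log₁₀(σ'_f/σ'_0) = 0.28×3.3/(1+1.16)×log₁₀(240/130)
    = 0.42778 × 0.26627 = 0.1139 m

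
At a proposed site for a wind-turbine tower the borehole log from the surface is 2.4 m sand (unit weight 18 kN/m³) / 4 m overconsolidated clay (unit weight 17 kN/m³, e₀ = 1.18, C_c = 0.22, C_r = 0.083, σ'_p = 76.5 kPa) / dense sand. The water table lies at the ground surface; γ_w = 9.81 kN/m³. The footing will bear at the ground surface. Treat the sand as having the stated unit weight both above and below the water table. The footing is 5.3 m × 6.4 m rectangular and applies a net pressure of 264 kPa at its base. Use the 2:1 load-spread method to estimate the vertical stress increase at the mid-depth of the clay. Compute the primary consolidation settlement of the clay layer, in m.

Mid-depth of clay below the ground surface: z = 2.4 + 4/2 = 4.4 m.
Total vertical stress at mid-clay: σ_v = 18×2.4 + 17×2 = 77.2 kPa.
Pore pressure: u = 9.81×(4.4 − 0) = 43.164 kPa.
Initial effective stress: σ'_0 = σ_v − u = 77.2 − 43.164 = 34.036 kPa.
Stress increase at mid-clay by the 2:1 spreading method:
Δσ = qBL/((B+z)(L+z)) = 264×5.3×6.4/((5.3+4.4)(6.4+4.4)) = 85.48 kPa
Final effective stress: σ'_f = 34.036 + 85.48 = 119.52 kPa.
σ'_f = 119.52 > σ'_p = 76.5 kPa, so the stress path crosses the preconsolidation pressure — recompression up to σ'_p, then virgin compression beyond:
S_c = H/(1+e₀)·[C_r·log₁₀(σ'_p/σ'_0) + C_c·log₁₀(σ'_f/σ'_p)]
    = 4/2.18 × [0.083×log₁₀(76.5/34.036) + 0.22×log₁₀(119.52/76.5)]
    = 1.8349 × [0.029193 + 0.042631] = 0.1318 m

S_c ≈ 0.132 m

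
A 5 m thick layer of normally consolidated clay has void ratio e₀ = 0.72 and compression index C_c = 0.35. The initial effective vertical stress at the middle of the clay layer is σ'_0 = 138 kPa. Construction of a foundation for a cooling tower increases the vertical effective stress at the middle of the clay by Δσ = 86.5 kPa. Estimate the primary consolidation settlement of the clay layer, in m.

Final effective stress: σ'_f = σ'_0 + Δσ = 138 + 86.5 = 224.5 kPa.
Normally consolidated clay, so the full stress increment lies on the virgin compression line:
S_c = C_c·H/(1+e₀)·log₁₀(σ'_f/σ'_0) = 0.35×5/(1+0.72)×log₁₀(224.5/138)
    = 1.0174 × 0.21134 = 0.215 m

S_c ≈ 0.215 m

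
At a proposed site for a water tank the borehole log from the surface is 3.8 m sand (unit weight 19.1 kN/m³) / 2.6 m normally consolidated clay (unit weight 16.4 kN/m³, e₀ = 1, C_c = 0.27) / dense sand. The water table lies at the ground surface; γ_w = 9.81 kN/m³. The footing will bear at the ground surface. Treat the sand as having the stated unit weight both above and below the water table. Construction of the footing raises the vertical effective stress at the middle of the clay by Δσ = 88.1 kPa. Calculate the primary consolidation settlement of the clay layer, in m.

Mid-depth of clay below the ground surface: z = 3.8 + 2.6/2 = 5.1 m.
Total vertical stress at mid-clay: σ_v = 19.1×3.8 + 16.4×1.3 = 93.9 kPa.
Pore pressure: u = 9.81×(5.1 − 0) = 50.031 kPa.
Initial effective stress: σ'_0 = σ_v − u = 93.9 − 50.031 = 43.869 kPa.
Final effective stress: σ'_f = σ'_0 + Δσ = 43.869 + 88.1 = 131.97 kPa.
Normally consolidated clay, so the full stress increment lies on the virgin compression line:
S_c = C_c·H/(1+e₀)·log₁₀(σ'_f/σ'_0) = 0.27×2.6/(1+1)×log₁₀(131.97/43.869)
    = 0.351 × 0.47832 = 0.1679 m

S_c ≈ 0.168 m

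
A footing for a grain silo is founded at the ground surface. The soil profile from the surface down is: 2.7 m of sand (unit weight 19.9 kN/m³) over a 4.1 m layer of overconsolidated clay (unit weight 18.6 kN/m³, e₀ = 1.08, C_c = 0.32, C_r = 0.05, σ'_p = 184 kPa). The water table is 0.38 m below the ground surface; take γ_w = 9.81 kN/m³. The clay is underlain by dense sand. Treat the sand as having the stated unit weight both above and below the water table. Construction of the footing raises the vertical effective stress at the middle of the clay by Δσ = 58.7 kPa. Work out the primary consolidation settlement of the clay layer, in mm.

S_c ≈ 33.7 mm

Mid-depth of clay below the ground surface: z = 2.7 + 4.1/2 = 4.75 m.
Total vertical stress at mid-clay: σ_v = 19.9×2.7 + 18.6×2.05 = 91.86 kPa.
Pore pressure: u = 9.81×(4.75 − 0.38) = 42.87 kPa.
Initial effective stress: σ'_0 = σ_v − u = 91.86 − 42.87 = 48.99 kPa.
Final effective stress: σ'_f = 48.99 + 58.7 = 107.69 kPa.
σ'_f = 107.69 ≤ σ'_p = 184 kPa, so the clay remains overconsolidated and only the recompression index applies:
S_c = C_r·H/(1+e₀)·log₁₀(σ'_f/σ'_0) = 0.05×4.1/2.08×log₁₀(107.69/48.99)
    = 0.09856 × 0.34207 = 0.03371 m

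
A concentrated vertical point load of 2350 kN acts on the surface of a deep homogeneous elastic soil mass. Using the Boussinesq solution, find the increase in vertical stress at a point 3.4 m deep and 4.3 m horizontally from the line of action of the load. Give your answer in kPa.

Δσ_z ≈ 8.91 kPa

Boussinesq vertical stress below a point load on an elastic half-space:
Δσ_z = 3P/(2πz²) · [1 + (r/z)²]^(−5/2)
r/z = 4.3/3.4 = 1.2647; [1+(r/z)²]^(−5/2) = 0.091787.
Δσ_z = 3×2350/(2π×3.4²) × 0.091787 = 97.062 × 0.091787 = 8.909 kPa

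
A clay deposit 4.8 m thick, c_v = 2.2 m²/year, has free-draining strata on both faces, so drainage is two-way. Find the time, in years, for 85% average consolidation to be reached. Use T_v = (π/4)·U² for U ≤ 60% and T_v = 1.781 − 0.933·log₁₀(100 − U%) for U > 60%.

Drainage path length: H_d = H/2 = 2.4 m (double drainage).
U > 60%: T_v = 1.781 − 0.933·log₁₀(100 − 85) = 0.68371.
t = T_v·H_d²/c_v = 0.68371×2.4²/2.2 = 1.79 years.

t ≈ 1.79 years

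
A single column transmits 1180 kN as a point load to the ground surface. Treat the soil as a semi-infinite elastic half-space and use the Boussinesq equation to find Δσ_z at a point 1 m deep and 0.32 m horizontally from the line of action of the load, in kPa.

Boussinesq vertical stress below a point load on an elastic half-space:
Δσ_z = 3P/(2πz²) · [1 + (r/z)²]^(−5/2)
r/z = 0.32/1 = 0.32; [1+(r/z)²]^(−5/2) = 0.7837.
Δσ_z = 3×1180/(2π×1²) × 0.7837 = 563.41 × 0.7837 = 441.5 kPa

Δσ_z ≈ 442 kPa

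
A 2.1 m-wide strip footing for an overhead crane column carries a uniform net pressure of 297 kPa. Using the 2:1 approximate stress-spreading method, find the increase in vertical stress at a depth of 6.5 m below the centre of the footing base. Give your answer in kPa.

By the 2:1 method the load spreads at 1 horizontal : 2 vertical, so at depth z the loaded area has grown by z in each plan dimension:
Δσ = qB/(B+z) = 297×2.1/(2.1+6.5) = 72.523 kPa

Δσ_z ≈ 72.5 kPa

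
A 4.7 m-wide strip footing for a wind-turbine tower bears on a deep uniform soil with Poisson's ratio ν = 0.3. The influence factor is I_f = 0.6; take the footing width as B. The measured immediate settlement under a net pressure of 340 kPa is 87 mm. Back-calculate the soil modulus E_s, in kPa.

E_s ≈ 10000 kPa

S_e = q·B·(1−ν²)/E_s · I_f  ⇒  E_s = q·B·(1−ν²)·I_f / S_e.
E_s = 340 × 4.7 × 0.91 × 0.6 / 0.087 = 10030 kPa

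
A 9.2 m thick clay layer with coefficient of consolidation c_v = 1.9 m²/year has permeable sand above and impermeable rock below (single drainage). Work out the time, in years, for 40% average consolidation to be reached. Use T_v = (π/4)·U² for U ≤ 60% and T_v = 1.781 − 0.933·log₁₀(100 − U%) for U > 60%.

Drainage path length: H_d = H = 9.2 m (single drainage).
U ≤ 60%: T_v = (π/4)·U² = (π/4)×0.4² = 0.12566.
t = T_v·H_d²/c_v = 0.12566×9.2²/1.9 = 5.598 years.

t ≈ 5.6 years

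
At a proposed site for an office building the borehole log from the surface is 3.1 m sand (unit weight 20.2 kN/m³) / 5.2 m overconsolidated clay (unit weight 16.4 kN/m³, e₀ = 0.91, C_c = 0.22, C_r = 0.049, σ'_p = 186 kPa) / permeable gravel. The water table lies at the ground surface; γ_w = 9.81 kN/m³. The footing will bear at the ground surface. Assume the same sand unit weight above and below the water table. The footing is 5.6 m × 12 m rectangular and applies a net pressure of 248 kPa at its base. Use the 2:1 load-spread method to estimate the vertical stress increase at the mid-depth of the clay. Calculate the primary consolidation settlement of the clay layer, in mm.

Mid-depth of clay below the ground surface: z = 3.1 + 5.2/2 = 5.7 m.
Total vertical stress at mid-clay: σ_v = 20.2×3.1 + 16.4×2.6 = 105.26 kPa.
Pore pressure: u = 9.81×(5.7 − 0) = 55.917 kPa.
Initial effective stress: σ'_0 = σ_v − u = 105.26 − 55.917 = 49.343 kPa.
Stress increase at mid-clay by the 2:1 spreading method:
Δσ = qBL/((B+z)(L+z)) = 248×5.6×12/((5.6+5.7)(12+5.7)) = 83.324 kPa
Final effective stress: σ'_f = 49.343 + 83.324 = 132.67 kPa.
σ'_f = 132.67 ≤ σ'_p = 186 kPa, so the clay remains overconsolidated and only the recompression index applies:
S_c = C_r·H/(1+e₀)·log₁₀(σ'_f/σ'_0) = 0.049×5.2/1.91×log₁₀(132.67/49.343)
    = 0.1334 × 0.42955 = 0.0573 m

S_c ≈ 57.3 mm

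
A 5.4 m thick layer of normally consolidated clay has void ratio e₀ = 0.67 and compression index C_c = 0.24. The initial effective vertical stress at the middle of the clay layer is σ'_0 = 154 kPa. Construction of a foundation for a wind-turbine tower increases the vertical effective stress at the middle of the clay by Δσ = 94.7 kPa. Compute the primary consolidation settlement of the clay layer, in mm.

Final effective stress: σ'_f = σ'_0 + Δσ = 154 + 94.7 = 248.7 kPa.
Normally consolidated clay, so the full stress increment lies on the virgin compression line:
S_c = C_c·H/(1+e₀)·log₁₀(σ'_f/σ'_0) = 0.24×5.4/(1+0.67)×log₁₀(248.7/154)
    = 0.77605 × 0.20816 = 0.1615 m

S_c ≈ 162 mm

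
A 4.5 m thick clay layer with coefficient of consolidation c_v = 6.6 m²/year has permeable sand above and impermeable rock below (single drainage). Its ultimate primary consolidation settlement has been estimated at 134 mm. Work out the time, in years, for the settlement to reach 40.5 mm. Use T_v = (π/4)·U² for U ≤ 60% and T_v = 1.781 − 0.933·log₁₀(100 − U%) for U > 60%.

t ≈ 0.22 years

Drainage path length: H_d = H = 4.5 m (single drainage).
U = S(t)/S_ult = 40.5/134 = 0.3022.
U ≤ 60%: T_v = (π/4)·U² = (π/4)×0.30224² = 0.071745.
t = T_v·H_d²/c_v = 0.071745×4.5²/6.6 = 0.2201 years.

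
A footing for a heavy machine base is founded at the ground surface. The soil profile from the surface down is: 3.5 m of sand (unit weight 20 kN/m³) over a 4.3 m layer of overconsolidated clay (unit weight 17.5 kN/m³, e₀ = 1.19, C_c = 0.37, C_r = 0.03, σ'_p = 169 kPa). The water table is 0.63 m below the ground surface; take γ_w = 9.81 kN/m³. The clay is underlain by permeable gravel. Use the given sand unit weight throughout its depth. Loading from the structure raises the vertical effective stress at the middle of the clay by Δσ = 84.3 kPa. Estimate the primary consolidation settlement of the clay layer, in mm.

S_c ≈ 22.9 mm

Mid-depth of clay below the ground surface: z = 3.5 + 4.3/2 = 5.65 m.
Total vertical stress at mid-clay: σ_v = 20×3.5 + 17.5×2.15 = 107.62 kPa.
Pore pressure: u = 9.81×(5.65 − 0.63) = 49.246 kPa.
Initial effective stress: σ'_0 = σ_v − u = 107.62 − 49.246 = 58.374 kPa.
Final effective stress: σ'_f = 58.374 + 84.3 = 142.67 kPa.
σ'_f = 142.67 ≤ σ'_p = 169 kPa, so the clay remains overconsolidated and only the recompression index applies:
S_c = C_r·H/(1+e₀)·log₁₀(σ'_f/σ'_0) = 0.03×4.3/2.19×log₁₀(142.67/58.374)
    = 0.058905 × 0.38811 = 0.02286 m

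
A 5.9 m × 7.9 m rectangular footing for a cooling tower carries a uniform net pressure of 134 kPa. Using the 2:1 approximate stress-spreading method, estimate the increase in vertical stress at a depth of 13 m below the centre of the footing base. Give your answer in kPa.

By the 2:1 method the load spreads at 1 horizontal : 2 vertical, so at depth z the loaded area has grown by z in each plan dimension:
Δσ = qBL/((B+z)(L+z)) = 134×5.9×7.9/((5.9+13)(7.9+13)) = 15.812 kPa

Δσ_z ≈ 15.8 kPa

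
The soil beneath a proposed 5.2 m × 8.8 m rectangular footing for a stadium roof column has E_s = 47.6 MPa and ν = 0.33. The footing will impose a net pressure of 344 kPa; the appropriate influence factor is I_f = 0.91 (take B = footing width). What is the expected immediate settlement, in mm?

S_e ≈ 30.5 mm

Immediate (elastic) settlement: S_e = q·B·(1−ν²)/E_s · I_f.
E_s = 47.6 MPa = 47600 kPa.
S_e = 344 × 5.2 × (1 − 0.33²) / 47600 × 0.91
    = 344 × 5.2 × 0.8911 / 47600 × 0.91
    = 0.03047 m = 30.47 mm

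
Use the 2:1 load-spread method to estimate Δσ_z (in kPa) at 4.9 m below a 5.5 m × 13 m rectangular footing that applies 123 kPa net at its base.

By the 2:1 method the load spreads at 1 horizontal : 2 vertical, so at depth z the loaded area has grown by z in each plan dimension:
Δσ = qBL/((B+z)(L+z)) = 123×5.5×13/((5.5+4.9)(13+4.9)) = 47.242 kPa

Δσ_z ≈ 47.2 kPa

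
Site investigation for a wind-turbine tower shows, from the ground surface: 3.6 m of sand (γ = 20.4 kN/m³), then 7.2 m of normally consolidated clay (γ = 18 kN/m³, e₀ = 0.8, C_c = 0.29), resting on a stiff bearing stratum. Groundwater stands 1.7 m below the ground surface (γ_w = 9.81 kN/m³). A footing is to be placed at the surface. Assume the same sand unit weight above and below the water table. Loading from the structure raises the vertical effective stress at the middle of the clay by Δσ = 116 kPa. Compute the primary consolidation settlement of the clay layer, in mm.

Mid-depth of clay below the ground surface: z = 3.6 + 7.2/2 = 7.2 m.
Total vertical stress at mid-clay: σ_v = 20.4×3.6 + 18×3.6 = 138.24 kPa.
Pore pressure: u = 9.81×(7.2 − 1.7) = 53.955 kPa.
Initial effective stress: σ'_0 = σ_v − u = 138.24 − 53.955 = 84.285 kPa.
Final effective stress: σ'_f = σ'_0 + Δσ = 84.285 + 116 = 200.28 kPa.
Normally consolidated clay, so the full stress increment lies on the virgin compression line:
S_c = C_c·H/(1+e₀)·log₁₀(σ'_f/σ'_0) = 0.29×7.2/(1+0.8)×log₁₀(200.28/84.285)
    = 1.16 × 0.37589 = 0.436 m

S_c ≈ 436 mm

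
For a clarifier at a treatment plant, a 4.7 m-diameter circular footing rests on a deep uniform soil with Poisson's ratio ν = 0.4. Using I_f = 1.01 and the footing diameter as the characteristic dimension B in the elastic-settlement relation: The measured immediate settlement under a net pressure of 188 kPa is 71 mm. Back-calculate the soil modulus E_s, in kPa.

S_e = q·B·(1−ν²)/E_s · I_f  ⇒  E_s = q·B·(1−ν²)·I_f / S_e.
E_s = 188 × 4.7 × 0.84 × 1.01 / 0.071 = 10560 kPa

E_s ≈ 10600 kPa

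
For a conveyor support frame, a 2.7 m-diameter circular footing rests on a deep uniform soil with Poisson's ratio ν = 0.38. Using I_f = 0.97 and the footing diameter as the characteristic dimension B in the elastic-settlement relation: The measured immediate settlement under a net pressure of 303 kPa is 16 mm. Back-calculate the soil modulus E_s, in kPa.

E_s ≈ 42400 kPa

S_e = q·B·(1−ν²)/E_s · I_f  ⇒  E_s = q·B·(1−ν²)·I_f / S_e.
E_s = 303 × 2.7 × 0.8556 × 0.97 / 0.016 = 42440 kPa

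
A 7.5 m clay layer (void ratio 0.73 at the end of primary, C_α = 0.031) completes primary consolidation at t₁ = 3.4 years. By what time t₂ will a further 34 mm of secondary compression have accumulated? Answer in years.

S_s = C_α·H/(1+e_p)·log₁₀(t₂/t₁) ⇒ log₁₀(t₂/t₁) = S_s·(1+e_p)/(C_α·H).
log₁₀(t₂/t₁) = 0.034 × (1+0.73) / (0.031×7.5) = 0.253
t₂ = t₁ × 10^0.253 = 3.4 × 1.791 = 6.088 years

t₂ ≈ 6.09 years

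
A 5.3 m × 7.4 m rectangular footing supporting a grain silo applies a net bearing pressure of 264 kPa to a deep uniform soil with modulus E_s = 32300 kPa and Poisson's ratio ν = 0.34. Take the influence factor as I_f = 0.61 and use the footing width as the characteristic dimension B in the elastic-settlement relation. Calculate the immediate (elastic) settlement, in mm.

Immediate (elastic) settlement: S_e = q·B·(1−ν²)/E_s · I_f.
S_e = 264 × 5.3 × (1 − 0.34²) / 32300 × 0.61
    = 264 × 5.3 × 0.8844 / 32300 × 0.61
    = 0.02337 m = 23.37 mm

S_e ≈ 23.4 mm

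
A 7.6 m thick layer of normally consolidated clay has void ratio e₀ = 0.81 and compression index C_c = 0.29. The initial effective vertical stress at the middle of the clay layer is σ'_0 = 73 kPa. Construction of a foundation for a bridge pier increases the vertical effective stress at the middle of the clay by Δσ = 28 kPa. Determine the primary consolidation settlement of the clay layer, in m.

Final effective stress: σ'_f = σ'_0 + Δσ = 73 + 28 = 101 kPa.
Normally consolidated clay, so the full stress increment lies on the virgin compression line:
S_c = C_c·H/(1+e₀)·log₁₀(σ'_f/σ'_0) = 0.29×7.6/(1+0.81)×log₁₀(101/73)
    = 1.2177 × 0.141 = 0.1717 m

S_c ≈ 0.172 m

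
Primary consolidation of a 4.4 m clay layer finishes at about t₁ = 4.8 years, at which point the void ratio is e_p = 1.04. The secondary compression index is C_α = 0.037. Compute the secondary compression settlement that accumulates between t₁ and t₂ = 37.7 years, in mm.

Secondary compression: S_s = C_α·H/(1+e_p)·log₁₀(t₂/t₁)
S_s = 0.037×4.4/(1+1.04)×log₁₀(37.7/4.8)
    = 0.0798 × 0.8951 = 0.07143 m

S_s ≈ 71.4 mm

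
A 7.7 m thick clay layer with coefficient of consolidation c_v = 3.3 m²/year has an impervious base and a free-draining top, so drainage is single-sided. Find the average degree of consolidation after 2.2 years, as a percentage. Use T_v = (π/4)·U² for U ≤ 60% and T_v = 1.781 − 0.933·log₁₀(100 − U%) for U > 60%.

Drainage path length: H_d = H = 7.7 m (single drainage).
T_v = c_v·t/H_d² = 3.3×2.2/7.7² = 0.12245.
T_v = 0.12245 corresponds to the U ≤ 60% branch:
U = √(4T_v/π) = 0.3949

U ≈ 39.5 %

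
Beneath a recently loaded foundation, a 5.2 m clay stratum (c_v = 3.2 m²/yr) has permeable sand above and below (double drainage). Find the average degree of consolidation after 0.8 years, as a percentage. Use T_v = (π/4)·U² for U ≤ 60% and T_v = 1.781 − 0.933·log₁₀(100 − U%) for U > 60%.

U ≈ 68.2 %

Drainage path length: H_d = H/2 = 2.6 m (double drainage).
T_v = c_v·t/H_d² = 3.2×0.8/2.6² = 0.3787.
T_v = 0.3787 corresponds to the U > 60% branch:
U = 1 − 10^((1.781 − T_v)/0.933)/100 = 0.6816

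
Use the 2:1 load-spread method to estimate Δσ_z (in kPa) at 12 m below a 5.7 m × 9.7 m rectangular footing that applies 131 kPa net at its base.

By the 2:1 method the load spreads at 1 horizontal : 2 vertical, so at depth z the loaded area has grown by z in each plan dimension:
Δσ = qBL/((B+z)(L+z)) = 131×5.7×9.7/((5.7+12)(9.7+12)) = 18.858 kPa

Δσ_z ≈ 18.9 kPa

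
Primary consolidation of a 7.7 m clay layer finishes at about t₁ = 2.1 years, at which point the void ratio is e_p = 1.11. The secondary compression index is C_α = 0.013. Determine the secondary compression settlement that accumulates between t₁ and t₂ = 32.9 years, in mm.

S_s ≈ 56.7 mm

Secondary compression: S_s = C_α·H/(1+e_p)·log₁₀(t₂/t₁)
S_s = 0.013×7.7/(1+1.11)×log₁₀(32.9/2.1)
    = 0.04744 × 1.195 = 0.05669 m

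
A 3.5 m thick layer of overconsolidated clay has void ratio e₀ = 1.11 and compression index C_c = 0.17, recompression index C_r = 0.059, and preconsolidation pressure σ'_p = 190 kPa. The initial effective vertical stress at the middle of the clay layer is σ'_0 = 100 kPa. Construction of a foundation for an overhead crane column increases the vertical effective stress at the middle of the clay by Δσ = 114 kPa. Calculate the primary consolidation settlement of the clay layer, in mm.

Final effective stress: σ'_f = 100 + 114 = 214 kPa.
σ'_f = 214 > σ'_p = 190 kPa, so the stress path crosses the preconsolidation pressure — recompression up to σ'_p, then virgin compression beyond:
S_c = H/(1+e₀)·[C_r·log₁₀(σ'_p/σ'_0) + C_c·log₁₀(σ'_f/σ'_p)]
    = 3.5/2.11 × [0.059×log₁₀(190/100) + 0.17×log₁₀(214/190)]
    = 1.6588 × [0.016446 + 0.0087822] = 0.04185 m

S_c ≈ 41.8 mm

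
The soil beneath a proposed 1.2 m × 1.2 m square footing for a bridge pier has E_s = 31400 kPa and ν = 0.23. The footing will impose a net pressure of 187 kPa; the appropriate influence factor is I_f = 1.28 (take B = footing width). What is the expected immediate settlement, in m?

S_e ≈ 0.00866 m

Immediate (elastic) settlement: S_e = q·B·(1−ν²)/E_s · I_f.
S_e = 187 × 1.2 × (1 − 0.23²) / 31400 × 1.28
    = 187 × 1.2 × 0.9471 / 31400 × 1.28
    = 0.008664 m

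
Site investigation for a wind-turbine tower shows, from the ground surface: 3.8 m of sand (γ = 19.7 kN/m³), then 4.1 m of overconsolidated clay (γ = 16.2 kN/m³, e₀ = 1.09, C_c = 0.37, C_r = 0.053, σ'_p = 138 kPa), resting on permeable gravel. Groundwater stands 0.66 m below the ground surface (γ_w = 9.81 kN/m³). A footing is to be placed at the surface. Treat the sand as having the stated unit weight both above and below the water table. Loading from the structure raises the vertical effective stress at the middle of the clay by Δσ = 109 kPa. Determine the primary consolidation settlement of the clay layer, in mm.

S_c ≈ 98.3 mm

Mid-depth of clay below the ground surface: z = 3.8 + 4.1/2 = 5.85 m.
Total vertical stress at mid-clay: σ_v = 19.7×3.8 + 16.2×2.05 = 108.07 kPa.
Pore pressure: u = 9.81×(5.85 − 0.66) = 50.914 kPa.
Initial effective stress: σ'_0 = σ_v − u = 108.07 − 50.914 = 57.156 kPa.
Final effective stress: σ'_f = 57.156 + 109 = 166.16 kPa.
σ'_f = 166.16 > σ'_p = 138 kPa, so the stress path crosses the preconsolidation pressure — recompression up to σ'_p, then virgin compression beyond:
S_c = H/(1+e₀)·[C_r·log₁₀(σ'_p/σ'_0) + C_c·log₁₀(σ'_f/σ'_p)]
    = 4.1/2.09 × [0.053×log₁₀(138/57.156) + 0.37×log₁₀(166.16/138)]
    = 1.9617 × [0.020289 + 0.02984] = 0.09834 m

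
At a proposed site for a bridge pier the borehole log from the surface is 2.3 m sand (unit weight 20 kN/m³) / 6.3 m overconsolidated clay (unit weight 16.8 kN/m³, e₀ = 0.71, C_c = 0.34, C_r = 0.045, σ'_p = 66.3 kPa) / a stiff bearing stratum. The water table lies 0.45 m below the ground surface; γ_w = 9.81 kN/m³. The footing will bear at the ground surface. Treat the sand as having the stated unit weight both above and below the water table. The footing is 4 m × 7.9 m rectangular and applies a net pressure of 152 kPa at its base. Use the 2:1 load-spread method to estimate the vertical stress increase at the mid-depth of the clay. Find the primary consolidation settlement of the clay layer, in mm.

Mid-depth of clay below the ground surface: z = 2.3 + 6.3/2 = 5.45 m.
Total vertical stress at mid-clay: σ_v = 20×2.3 + 16.8×3.15 = 98.92 kPa.
Pore pressure: u = 9.81×(5.45 − 0.45) = 49.05 kPa.
Initial effective stress: σ'_0 = σ_v − u = 98.92 − 49.05 = 49.87 kPa.
Stress increase at mid-clay by the 2:1 spreading method:
Δσ = qBL/((B+z)(L+z)) = 152×4×7.9/((4+5.45)(7.9+5.45)) = 38.073 kPa
Final effective stress: σ'_f = 49.87 + 38.073 = 87.943 kPa.
σ'_f = 87.943 > σ'_p = 66.3 kPa, so the stress path crosses the preconsolidation pressure — recompression up to σ'_p, then virgin compression beyond:
S_c = H/(1+e₀)·[C_r·log₁₀(σ'_p/σ'_0) + C_c·log₁₀(σ'_f/σ'_p)]
    = 6.3/1.71 × [0.045×log₁₀(66.3/49.87) + 0.34×log₁₀(87.943/66.3)]
    = 3.6842 × [0.0055653 + 0.041714] = 0.1742 m

S_c ≈ 174 mm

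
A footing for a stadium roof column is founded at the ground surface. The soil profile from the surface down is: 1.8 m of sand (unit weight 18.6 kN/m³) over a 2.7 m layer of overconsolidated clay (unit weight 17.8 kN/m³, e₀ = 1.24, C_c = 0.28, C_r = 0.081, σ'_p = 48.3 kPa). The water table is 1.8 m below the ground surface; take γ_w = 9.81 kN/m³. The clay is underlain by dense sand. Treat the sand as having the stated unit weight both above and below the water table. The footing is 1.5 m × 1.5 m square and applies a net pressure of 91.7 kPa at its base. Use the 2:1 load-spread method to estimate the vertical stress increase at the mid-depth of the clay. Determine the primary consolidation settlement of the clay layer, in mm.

Mid-depth of clay below the ground surface: z = 1.8 + 2.7/2 = 3.15 m.
Total vertical stress at mid-clay: σ_v = 18.6×1.8 + 17.8×1.35 = 57.51 kPa.
Pore pressure: u = 9.81×(3.15 − 1.8) = 13.244 kPa.
Initial effective stress: σ'_0 = σ_v − u = 57.51 − 13.244 = 44.266 kPa.
Stress increase at mid-clay by the 2:1 spreading method:
Δσ = qBL/((B+z)(L+z)) = 91.7×1.5×1.5/((1.5+3.15)(1.5+3.15)) = 9.5421 kPa
Final effective stress: σ'_f = 44.266 + 9.5421 = 53.808 kPa.
σ'_f = 53.808 > σ'_p = 48.3 kPa, so the stress path crosses the preconsolidation pressure — recompression up to σ'_p, then virgin compression beyond:
S_c = H/(1+e₀)·[C_r·log₁₀(σ'_p/σ'_0) + C_c·log₁₀(σ'_f/σ'_p)]
    = 2.7/2.24 × [0.081×log₁₀(48.3/44.266) + 0.28×log₁₀(53.808/48.3)]
    = 1.2054 × [0.003068 + 0.013132] = 0.01953 m

S_c ≈ 19.5 mm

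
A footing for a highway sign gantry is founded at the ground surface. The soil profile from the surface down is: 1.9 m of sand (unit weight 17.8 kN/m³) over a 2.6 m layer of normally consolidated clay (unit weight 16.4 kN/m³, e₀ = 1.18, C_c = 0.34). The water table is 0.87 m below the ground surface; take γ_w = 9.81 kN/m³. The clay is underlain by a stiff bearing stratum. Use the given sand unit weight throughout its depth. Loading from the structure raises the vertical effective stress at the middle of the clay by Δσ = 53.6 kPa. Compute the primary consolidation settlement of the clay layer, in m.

S_c ≈ 0.172 m

Mid-depth of clay below the ground surface: z = 1.9 + 2.6/2 = 3.2 m.
Total vertical stress at mid-clay: σ_v = 17.8×1.9 + 16.4×1.3 = 55.14 kPa.
Pore pressure: u = 9.81×(3.2 − 0.87) = 22.857 kPa.
Initial effective stress: σ'_0 = σ_v − u = 55.14 − 22.857 = 32.283 kPa.
Final effective stress: σ'_f = σ'_0 + Δσ = 32.283 + 53.6 = 85.883 kPa.
Normally consolidated clay, so the full stress increment lies on the virgin compression line:
S_c = C_c·H/(1+e₀)·log₁₀(σ'_f/σ'_0) = 0.34×2.6/(1+1.18)×log₁₀(85.883/32.283)
    = 0.4055 × 0.42493 = 0.1723 m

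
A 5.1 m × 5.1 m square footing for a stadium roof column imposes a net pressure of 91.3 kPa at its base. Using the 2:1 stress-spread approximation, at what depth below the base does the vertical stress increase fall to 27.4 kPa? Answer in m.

z ≈ 4.21 m

2:1 spreading — at depth z the loaded area has grown by z in each plan dimension:
qB²/(B+z)² = Δσ_z ⇒ z = B(√(q/Δσ_z) − 1) = 5.1×(√(91.3/27.4) − 1) = 4.21 m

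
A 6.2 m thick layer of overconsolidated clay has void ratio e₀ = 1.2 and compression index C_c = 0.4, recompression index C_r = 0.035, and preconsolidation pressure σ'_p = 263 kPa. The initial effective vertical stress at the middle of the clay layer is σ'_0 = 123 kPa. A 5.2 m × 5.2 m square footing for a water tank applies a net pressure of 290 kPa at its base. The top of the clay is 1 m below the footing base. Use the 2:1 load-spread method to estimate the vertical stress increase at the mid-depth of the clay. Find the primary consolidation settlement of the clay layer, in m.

Mid-depth of clay below the footing base: z = 1 + 6.2/2 = 4.1 m.
Stress increase at mid-clay by the 2:1 spreading method:
Δσ = qBL/((B+z)(L+z)) = 290×5.2×5.2/((5.2+4.1)(5.2+4.1)) = 90.665 kPa
Final effective stress: σ'_f = 123 + 90.665 = 213.67 kPa.
σ'_f = 213.67 ≤ σ'_p = 263 kPa, so the clay remains overconsolidated and only the recompression index applies:
S_c = C_r·H/(1+e₀)·log₁₀(σ'_f/σ'_0) = 0.035×6.2/2.2×log₁₀(213.67/123)
    = 0.098637 × 0.23984 = 0.02366 m

S_c ≈ 0.0237 m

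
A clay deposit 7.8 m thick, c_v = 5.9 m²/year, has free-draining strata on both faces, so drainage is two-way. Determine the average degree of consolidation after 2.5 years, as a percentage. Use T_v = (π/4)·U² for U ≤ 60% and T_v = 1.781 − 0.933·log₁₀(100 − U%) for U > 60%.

Drainage path length: H_d = H/2 = 3.9 m (double drainage).
T_v = c_v·t/H_d² = 5.9×2.5/3.9² = 0.96976.
T_v = 0.96976 corresponds to the U > 60% branch:
U = 1 − 10^((1.781 − T_v)/0.933)/100 = 0.926

U ≈ 92.6 %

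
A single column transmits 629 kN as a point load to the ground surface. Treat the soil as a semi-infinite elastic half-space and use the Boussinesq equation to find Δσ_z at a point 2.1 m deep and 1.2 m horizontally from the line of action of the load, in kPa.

Boussinesq vertical stress below a point load on an elastic half-space:
Δσ_z = 3P/(2πz²) · [1 + (r/z)²]^(−5/2)
r/z = 1.2/2.1 = 0.57143; [1+(r/z)²]^(−5/2) = 0.49341.
Δσ_z = 3×629/(2π×2.1²) × 0.49341 = 68.101 × 0.49341 = 33.6 kPa

Δσ_z ≈ 33.6 kPa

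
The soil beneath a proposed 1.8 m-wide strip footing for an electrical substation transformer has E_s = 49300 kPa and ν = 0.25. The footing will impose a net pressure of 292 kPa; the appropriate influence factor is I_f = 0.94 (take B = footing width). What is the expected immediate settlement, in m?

Immediate (elastic) settlement: S_e = q·B·(1−ν²)/E_s · I_f.
S_e = 292 × 1.8 × (1 − 0.25²) / 49300 × 0.94
    = 292 × 1.8 × 0.9375 / 49300 × 0.94
    = 0.009395 m

S_e ≈ 0.0094 m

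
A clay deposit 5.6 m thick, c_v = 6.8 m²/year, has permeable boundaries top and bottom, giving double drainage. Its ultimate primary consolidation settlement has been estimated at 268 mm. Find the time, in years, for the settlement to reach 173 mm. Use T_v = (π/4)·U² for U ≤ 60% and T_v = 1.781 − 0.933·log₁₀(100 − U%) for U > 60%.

t ≈ 0.387 years

Drainage path length: H_d = H/2 = 2.8 m (double drainage).
U = S(t)/S_ult = 173/268 = 0.6455.
U > 60%: T_v = 1.781 − 0.933·log₁₀(100 − 64.552) = 0.33523.
t = T_v·H_d²/c_v = 0.33523×2.8²/6.8 = 0.3865 years.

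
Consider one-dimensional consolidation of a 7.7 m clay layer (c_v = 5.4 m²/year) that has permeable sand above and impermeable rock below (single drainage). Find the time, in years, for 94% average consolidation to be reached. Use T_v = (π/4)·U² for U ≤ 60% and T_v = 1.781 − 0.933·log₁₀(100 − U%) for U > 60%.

Drainage path length: H_d = H = 7.7 m (single drainage).
U > 60%: T_v = 1.781 − 0.933·log₁₀(100 − 94) = 1.055.
t = T_v·H_d²/c_v = 1.055×7.7²/5.4 = 11.58 years.

t ≈ 11.6 years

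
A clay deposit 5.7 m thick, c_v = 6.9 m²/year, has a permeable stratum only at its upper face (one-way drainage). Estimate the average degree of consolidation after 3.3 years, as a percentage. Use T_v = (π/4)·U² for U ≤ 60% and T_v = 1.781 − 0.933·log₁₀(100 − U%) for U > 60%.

Drainage path length: H_d = H = 5.7 m (single drainage).
T_v = c_v·t/H_d² = 6.9×3.3/5.7² = 0.70083.
T_v = 0.70083 corresponds to the U > 60% branch:
U = 1 − 10^((1.781 − T_v)/0.933)/100 = 0.8562

U ≈ 85.6 %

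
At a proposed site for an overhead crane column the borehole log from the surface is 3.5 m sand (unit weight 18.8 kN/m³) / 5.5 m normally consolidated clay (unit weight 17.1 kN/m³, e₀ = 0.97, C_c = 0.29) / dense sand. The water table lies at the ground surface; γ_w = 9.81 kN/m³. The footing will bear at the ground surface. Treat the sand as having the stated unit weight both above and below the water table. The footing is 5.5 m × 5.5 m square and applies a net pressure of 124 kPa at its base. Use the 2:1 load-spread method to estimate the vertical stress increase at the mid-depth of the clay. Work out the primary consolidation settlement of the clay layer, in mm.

Mid-depth of clay below the ground surface: z = 3.5 + 5.5/2 = 6.25 m.
Total vertical stress at mid-clay: σ_v = 18.8×3.5 + 17.1×2.75 = 112.83 kPa.
Pore pressure: u = 9.81×(6.25 − 0) = 61.312 kPa.
Initial effective stress: σ'_0 = σ_v − u = 112.83 − 61.312 = 51.518 kPa.
Stress increase at mid-clay by the 2:1 spreading method:
Δσ = qBL/((B+z)(L+z)) = 124×5.5×5.5/((5.5+6.25)(5.5+6.25)) = 27.169 kPa
Final effective stress: σ'_f = σ'_0 + Δσ = 51.518 + 27.169 = 78.687 kPa.
Normally consolidated clay, so the full stress increment lies on the virgin compression line:
S_c = C_c·H/(1+e₀)·log₁₀(σ'_f/σ'_0) = 0.29×5.5/(1+0.97)×log₁₀(78.687/51.518)
    = 0.80964 × 0.18394 = 0.1489 m

S_c ≈ 149 mm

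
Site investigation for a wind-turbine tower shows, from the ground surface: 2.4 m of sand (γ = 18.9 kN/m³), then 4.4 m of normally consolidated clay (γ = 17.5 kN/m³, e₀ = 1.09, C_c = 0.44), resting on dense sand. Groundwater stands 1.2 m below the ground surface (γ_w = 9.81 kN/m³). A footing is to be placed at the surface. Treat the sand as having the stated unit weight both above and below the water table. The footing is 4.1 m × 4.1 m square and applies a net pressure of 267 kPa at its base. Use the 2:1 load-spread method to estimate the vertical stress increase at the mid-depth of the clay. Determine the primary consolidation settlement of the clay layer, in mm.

S_c ≈ 312 mm

Mid-depth of clay below the ground surface: z = 2.4 + 4.4/2 = 4.6 m.
Total vertical stress at mid-clay: σ_v = 18.9×2.4 + 17.5×2.2 = 83.86 kPa.
Pore pressure: u = 9.81×(4.6 − 1.2) = 33.354 kPa.
Initial effective stress: σ'_0 = σ_v − u = 83.86 − 33.354 = 50.506 kPa.
Stress increase at mid-clay by the 2:1 spreading method:
Δσ = qBL/((B+z)(L+z)) = 267×4.1×4.1/((4.1+4.6)(4.1+4.6)) = 59.298 kPa
Final effective stress: σ'_f = σ'_0 + Δσ = 50.506 + 59.298 = 109.8 kPa.
Normally consolidated clay, so the full stress increment lies on the virgin compression line:
S_c = C_c·H/(1+e₀)·log₁₀(σ'_f/σ'_0) = 0.44×4.4/(1+1.09)×log₁₀(109.8/50.506)
    = 0.92632 × 0.33726 = 0.3124 m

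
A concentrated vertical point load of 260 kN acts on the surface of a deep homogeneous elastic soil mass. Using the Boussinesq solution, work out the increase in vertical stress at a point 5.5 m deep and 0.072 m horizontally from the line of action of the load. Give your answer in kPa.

Δσ_z ≈ 4.1 kPa

Boussinesq vertical stress below a point load on an elastic half-space:
Δσ_z = 3P/(2πz²) · [1 + (r/z)²]^(−5/2)
r/z = 0.072/5.5 = 0.013091; [1+(r/z)²]^(−5/2) = 0.99957.
Δσ_z = 3×260/(2π×5.5²) × 0.99957 = 4.1038 × 0.99957 = 4.102 kPa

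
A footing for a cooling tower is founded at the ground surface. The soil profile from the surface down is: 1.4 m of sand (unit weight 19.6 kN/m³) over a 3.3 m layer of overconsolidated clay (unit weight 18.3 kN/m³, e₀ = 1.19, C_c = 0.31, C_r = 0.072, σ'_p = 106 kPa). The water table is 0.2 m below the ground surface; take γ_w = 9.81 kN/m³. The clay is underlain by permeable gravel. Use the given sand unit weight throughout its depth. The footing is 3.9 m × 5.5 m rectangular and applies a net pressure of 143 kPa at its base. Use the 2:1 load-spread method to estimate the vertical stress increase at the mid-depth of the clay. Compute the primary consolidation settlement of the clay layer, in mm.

S_c ≈ 47.5 mm

Mid-depth of clay below the ground surface: z = 1.4 + 3.3/2 = 3.05 m.
Total vertical stress at mid-clay: σ_v = 19.6×1.4 + 18.3×1.65 = 57.635 kPa.
Pore pressure: u = 9.81×(3.05 − 0.2) = 27.959 kPa.
Initial effective stress: σ'_0 = σ_v − u = 57.635 − 27.959 = 29.676 kPa.
Stress increase at mid-clay by the 2:1 spreading method:
Δσ = qBL/((B+z)(L+z)) = 143×3.9×5.5/((3.9+3.05)(5.5+3.05)) = 51.619 kPa
Final effective stress: σ'_f = 29.676 + 51.619 = 81.295 kPa.
σ'_f = 81.295 ≤ σ'_p = 106 kPa, so the clay remains overconsolidated and only the recompression index applies:
S_c = C_r·H/(1+e₀)·log₁₀(σ'_f/σ'_0) = 0.072×3.3/2.19×log₁₀(81.295/29.676)
    = 0.10849 × 0.43766 = 0.04748 m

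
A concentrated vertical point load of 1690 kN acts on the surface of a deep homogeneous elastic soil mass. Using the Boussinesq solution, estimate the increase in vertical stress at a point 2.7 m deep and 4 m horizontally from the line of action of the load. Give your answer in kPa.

Boussinesq vertical stress below a point load on an elastic half-space:
Δσ_z = 3P/(2πz²) · [1 + (r/z)²]^(−5/2)
r/z = 4/2.7 = 1.4815; [1+(r/z)²]^(−5/2) = 0.054814.
Δσ_z = 3×1690/(2π×2.7²) × 0.054814 = 110.69 × 0.054814 = 6.067 kPa

Δσ_z ≈ 6.07 kPa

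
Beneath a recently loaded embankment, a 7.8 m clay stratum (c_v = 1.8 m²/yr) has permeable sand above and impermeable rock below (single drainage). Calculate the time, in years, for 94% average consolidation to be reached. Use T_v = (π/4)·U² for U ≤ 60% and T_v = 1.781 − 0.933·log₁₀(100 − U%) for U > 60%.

t ≈ 35.7 years

Drainage path length: H_d = H = 7.8 m (single drainage).
U > 60%: T_v = 1.781 − 0.933·log₁₀(100 − 94) = 1.055.
t = T_v·H_d²/c_v = 1.055×7.8²/1.8 = 35.66 years.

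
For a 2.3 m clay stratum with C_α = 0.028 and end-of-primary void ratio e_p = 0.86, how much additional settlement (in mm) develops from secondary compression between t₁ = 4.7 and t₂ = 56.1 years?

S_s ≈ 37.3 mm

Secondary compression: S_s = C_α·H/(1+e_p)·log₁₀(t₂/t₁)
S_s = 0.028×2.3/(1+0.86)×log₁₀(56.1/4.7)
    = 0.03462 × 1.077 = 0.03729 m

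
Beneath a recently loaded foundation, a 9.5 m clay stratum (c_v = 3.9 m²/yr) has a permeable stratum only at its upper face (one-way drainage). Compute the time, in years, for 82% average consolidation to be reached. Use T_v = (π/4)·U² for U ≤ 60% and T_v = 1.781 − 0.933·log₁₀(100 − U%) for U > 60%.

Drainage path length: H_d = H = 9.5 m (single drainage).
U > 60%: T_v = 1.781 − 0.933·log₁₀(100 − 82) = 0.60983.
t = T_v·H_d²/c_v = 0.60983×9.5²/3.9 = 14.11 years.

t ≈ 14.1 years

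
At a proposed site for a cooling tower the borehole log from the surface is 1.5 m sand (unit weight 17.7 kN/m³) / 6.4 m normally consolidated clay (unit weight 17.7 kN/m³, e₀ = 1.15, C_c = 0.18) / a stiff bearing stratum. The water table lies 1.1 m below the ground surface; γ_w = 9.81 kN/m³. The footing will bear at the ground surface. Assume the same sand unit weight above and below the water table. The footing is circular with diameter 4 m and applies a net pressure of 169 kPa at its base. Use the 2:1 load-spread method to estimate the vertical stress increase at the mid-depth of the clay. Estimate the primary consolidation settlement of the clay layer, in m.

Mid-depth of clay below the ground surface: z = 1.5 + 6.4/2 = 4.7 m.
Total vertical stress at mid-clay: σ_v = 17.7×1.5 + 17.7×3.2 = 83.19 kPa.
Pore pressure: u = 9.81×(4.7 − 1.1) = 35.316 kPa.
Initial effective stress: σ'_0 = σ_v − u = 83.19 − 35.316 = 47.874 kPa.
Stress increase at mid-clay by the 2:1 spreading method:
Δσ ≈ qD²/(D+z)² = 169×4²/(4+4.7)² = 35.725 kPa
Final effective stress: σ'_f = σ'_0 + Δσ = 47.874 + 35.725 = 83.599 kPa.
Normally consolidated clay, so the full stress increment lies on the virgin compression line:
S_c = C_c·H/(1+e₀)·log₁₀(σ'_f/σ'_0) = 0.18×6.4/(1+1.15)×log₁₀(83.599/47.874)
    = 0.53581 × 0.2421 = 0.1297 m

S_c ≈ 0.13 m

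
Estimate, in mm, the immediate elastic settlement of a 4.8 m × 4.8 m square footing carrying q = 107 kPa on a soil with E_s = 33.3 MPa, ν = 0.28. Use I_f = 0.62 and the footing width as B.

S_e ≈ 8.81 mm

Immediate (elastic) settlement: S_e = q·B·(1−ν²)/E_s · I_f.
E_s = 33.3 MPa = 33300 kPa.
S_e = 107 × 4.8 × (1 − 0.28²) / 33300 × 0.62
    = 107 × 4.8 × 0.9216 / 33300 × 0.62
    = 0.008813 m = 8.813 mm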